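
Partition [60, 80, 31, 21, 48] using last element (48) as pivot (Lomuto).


Pivot: 48
  31 <= 48: swap -> [31, 80, 60, 21, 48]
  21 <= 48: swap -> [31, 21, 60, 80, 48]
Place pivot at 2: [31, 21, 48, 80, 60]

Partitioned: [31, 21, 48, 80, 60]


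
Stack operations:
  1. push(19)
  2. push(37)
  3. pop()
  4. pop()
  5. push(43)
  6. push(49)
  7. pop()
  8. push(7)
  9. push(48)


push(19) -> [19]
push(37) -> [19, 37]
pop()->37, [19]
pop()->19, []
push(43) -> [43]
push(49) -> [43, 49]
pop()->49, [43]
push(7) -> [43, 7]
push(48) -> [43, 7, 48]

Final stack: [43, 7, 48]


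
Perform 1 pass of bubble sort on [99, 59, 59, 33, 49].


Initial: [99, 59, 59, 33, 49]
Pass 1: [59, 59, 33, 49, 99] (4 swaps)

After 1 pass: [59, 59, 33, 49, 99]


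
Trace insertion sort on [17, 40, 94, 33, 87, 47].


Initial: [17, 40, 94, 33, 87, 47]
Insert 40: [17, 40, 94, 33, 87, 47]
Insert 94: [17, 40, 94, 33, 87, 47]
Insert 33: [17, 33, 40, 94, 87, 47]
Insert 87: [17, 33, 40, 87, 94, 47]
Insert 47: [17, 33, 40, 47, 87, 94]

Sorted: [17, 33, 40, 47, 87, 94]


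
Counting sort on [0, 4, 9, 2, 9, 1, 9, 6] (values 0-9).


Input: [0, 4, 9, 2, 9, 1, 9, 6]
Counts: [1, 1, 1, 0, 1, 0, 1, 0, 0, 3]

Sorted: [0, 1, 2, 4, 6, 9, 9, 9]


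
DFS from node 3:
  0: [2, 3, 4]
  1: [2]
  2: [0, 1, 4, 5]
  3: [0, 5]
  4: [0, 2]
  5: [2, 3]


Visit 3, push [5, 0]
Visit 0, push [4, 2]
Visit 2, push [5, 4, 1]
Visit 1, push []
Visit 4, push []
Visit 5, push []

DFS order: [3, 0, 2, 1, 4, 5]


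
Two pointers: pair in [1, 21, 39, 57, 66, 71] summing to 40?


lo=0(1)+hi=5(71)=72
lo=0(1)+hi=4(66)=67
lo=0(1)+hi=3(57)=58
lo=0(1)+hi=2(39)=40

Yes: 1+39=40


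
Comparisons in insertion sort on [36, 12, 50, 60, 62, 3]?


Algorithm: insertion sort
Input: [36, 12, 50, 60, 62, 3]
Sorted: [3, 12, 36, 50, 60, 62]

9


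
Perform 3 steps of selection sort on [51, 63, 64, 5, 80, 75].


Initial: [51, 63, 64, 5, 80, 75]
Step 1: min=5 at 3
  Swap: [5, 63, 64, 51, 80, 75]
Step 2: min=51 at 3
  Swap: [5, 51, 64, 63, 80, 75]
Step 3: min=63 at 3
  Swap: [5, 51, 63, 64, 80, 75]

After 3 steps: [5, 51, 63, 64, 80, 75]


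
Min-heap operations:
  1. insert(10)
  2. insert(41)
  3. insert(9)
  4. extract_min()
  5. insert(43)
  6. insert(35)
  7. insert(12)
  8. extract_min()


insert(10) -> [10]
insert(41) -> [10, 41]
insert(9) -> [9, 41, 10]
extract_min()->9, [10, 41]
insert(43) -> [10, 41, 43]
insert(35) -> [10, 35, 43, 41]
insert(12) -> [10, 12, 43, 41, 35]
extract_min()->10, [12, 35, 43, 41]

Final heap: [12, 35, 43, 41]


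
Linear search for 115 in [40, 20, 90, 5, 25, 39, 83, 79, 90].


i=0: 40!=115
i=1: 20!=115
i=2: 90!=115
i=3: 5!=115
i=4: 25!=115
i=5: 39!=115
i=6: 83!=115
i=7: 79!=115
i=8: 90!=115

Not found, 9 comps


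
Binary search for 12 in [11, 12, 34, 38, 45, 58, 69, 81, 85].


Step 1: lo=0, hi=8, mid=4, val=45
Step 2: lo=0, hi=3, mid=1, val=12

Found at index 1


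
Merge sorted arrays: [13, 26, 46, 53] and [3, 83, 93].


Take 3 from B
Take 13 from A
Take 26 from A
Take 46 from A
Take 53 from A

Merged: [3, 13, 26, 46, 53, 83, 93]


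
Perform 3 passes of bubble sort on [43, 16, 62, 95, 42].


Initial: [43, 16, 62, 95, 42]
Pass 1: [16, 43, 62, 42, 95] (2 swaps)
Pass 2: [16, 43, 42, 62, 95] (1 swaps)
Pass 3: [16, 42, 43, 62, 95] (1 swaps)

After 3 passes: [16, 42, 43, 62, 95]


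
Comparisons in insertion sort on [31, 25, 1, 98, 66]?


Algorithm: insertion sort
Input: [31, 25, 1, 98, 66]
Sorted: [1, 25, 31, 66, 98]

6


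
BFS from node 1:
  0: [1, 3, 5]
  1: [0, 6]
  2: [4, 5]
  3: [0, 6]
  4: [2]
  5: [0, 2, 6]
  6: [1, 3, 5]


Visit 1, enqueue [0, 6]
Visit 0, enqueue [3, 5]
Visit 6, enqueue []
Visit 3, enqueue []
Visit 5, enqueue [2]
Visit 2, enqueue [4]
Visit 4, enqueue []

BFS order: [1, 0, 6, 3, 5, 2, 4]


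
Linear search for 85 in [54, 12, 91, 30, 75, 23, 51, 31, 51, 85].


i=0: 54!=85
i=1: 12!=85
i=2: 91!=85
i=3: 30!=85
i=4: 75!=85
i=5: 23!=85
i=6: 51!=85
i=7: 31!=85
i=8: 51!=85
i=9: 85==85 found!

Found at 9, 10 comps


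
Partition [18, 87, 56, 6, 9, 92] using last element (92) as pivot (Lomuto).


Pivot: 92
  18 <= 92: advance i (no swap)
  87 <= 92: advance i (no swap)
  56 <= 92: advance i (no swap)
  6 <= 92: advance i (no swap)
  9 <= 92: advance i (no swap)
Place pivot at 5: [18, 87, 56, 6, 9, 92]

Partitioned: [18, 87, 56, 6, 9, 92]


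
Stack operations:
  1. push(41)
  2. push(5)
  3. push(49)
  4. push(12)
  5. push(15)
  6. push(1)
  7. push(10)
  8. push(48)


push(41) -> [41]
push(5) -> [41, 5]
push(49) -> [41, 5, 49]
push(12) -> [41, 5, 49, 12]
push(15) -> [41, 5, 49, 12, 15]
push(1) -> [41, 5, 49, 12, 15, 1]
push(10) -> [41, 5, 49, 12, 15, 1, 10]
push(48) -> [41, 5, 49, 12, 15, 1, 10, 48]

Final stack: [41, 5, 49, 12, 15, 1, 10, 48]


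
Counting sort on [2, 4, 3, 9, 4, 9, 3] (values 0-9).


Input: [2, 4, 3, 9, 4, 9, 3]
Counts: [0, 0, 1, 2, 2, 0, 0, 0, 0, 2]

Sorted: [2, 3, 3, 4, 4, 9, 9]


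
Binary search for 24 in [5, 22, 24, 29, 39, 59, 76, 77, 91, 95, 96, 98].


Step 1: lo=0, hi=11, mid=5, val=59
Step 2: lo=0, hi=4, mid=2, val=24

Found at index 2


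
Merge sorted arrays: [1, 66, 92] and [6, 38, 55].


Take 1 from A
Take 6 from B
Take 38 from B
Take 55 from B

Merged: [1, 6, 38, 55, 66, 92]


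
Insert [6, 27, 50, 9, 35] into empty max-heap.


Insert 6: [6]
Insert 27: [27, 6]
Insert 50: [50, 6, 27]
Insert 9: [50, 9, 27, 6]
Insert 35: [50, 35, 27, 6, 9]

Final heap: [50, 35, 27, 6, 9]


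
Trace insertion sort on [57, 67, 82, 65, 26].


Initial: [57, 67, 82, 65, 26]
Insert 67: [57, 67, 82, 65, 26]
Insert 82: [57, 67, 82, 65, 26]
Insert 65: [57, 65, 67, 82, 26]
Insert 26: [26, 57, 65, 67, 82]

Sorted: [26, 57, 65, 67, 82]


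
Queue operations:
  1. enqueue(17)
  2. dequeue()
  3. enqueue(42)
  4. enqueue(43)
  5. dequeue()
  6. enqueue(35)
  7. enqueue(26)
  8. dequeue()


enqueue(17) -> [17]
dequeue()->17, []
enqueue(42) -> [42]
enqueue(43) -> [42, 43]
dequeue()->42, [43]
enqueue(35) -> [43, 35]
enqueue(26) -> [43, 35, 26]
dequeue()->43, [35, 26]

Final queue: [35, 26]


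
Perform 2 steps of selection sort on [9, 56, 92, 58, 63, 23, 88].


Initial: [9, 56, 92, 58, 63, 23, 88]
Step 1: min=9 at 0
  Swap: [9, 56, 92, 58, 63, 23, 88]
Step 2: min=23 at 5
  Swap: [9, 23, 92, 58, 63, 56, 88]

After 2 steps: [9, 23, 92, 58, 63, 56, 88]


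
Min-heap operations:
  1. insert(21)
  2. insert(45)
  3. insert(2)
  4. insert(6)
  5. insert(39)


insert(21) -> [21]
insert(45) -> [21, 45]
insert(2) -> [2, 45, 21]
insert(6) -> [2, 6, 21, 45]
insert(39) -> [2, 6, 21, 45, 39]

Final heap: [2, 6, 21, 45, 39]


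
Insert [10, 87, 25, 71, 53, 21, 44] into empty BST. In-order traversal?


Insert 10: root
Insert 87: R from 10
Insert 25: R from 10 -> L from 87
Insert 71: R from 10 -> L from 87 -> R from 25
Insert 53: R from 10 -> L from 87 -> R from 25 -> L from 71
Insert 21: R from 10 -> L from 87 -> L from 25
Insert 44: R from 10 -> L from 87 -> R from 25 -> L from 71 -> L from 53

In-order: [10, 21, 25, 44, 53, 71, 87]


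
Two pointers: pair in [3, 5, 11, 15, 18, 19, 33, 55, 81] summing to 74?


lo=0(3)+hi=8(81)=84
lo=0(3)+hi=7(55)=58
lo=1(5)+hi=7(55)=60
lo=2(11)+hi=7(55)=66
lo=3(15)+hi=7(55)=70
lo=4(18)+hi=7(55)=73
lo=5(19)+hi=7(55)=74

Yes: 19+55=74


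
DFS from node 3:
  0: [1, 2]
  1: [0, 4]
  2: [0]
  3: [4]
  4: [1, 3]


Visit 3, push [4]
Visit 4, push [1]
Visit 1, push [0]
Visit 0, push [2]
Visit 2, push []

DFS order: [3, 4, 1, 0, 2]


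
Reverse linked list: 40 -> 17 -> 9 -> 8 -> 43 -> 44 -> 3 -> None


Step 1: curr=40, set curr.next=prev(None) | reversed so far: 40
Step 2: curr=17, set curr.next=prev(40) | reversed so far: 17 -> 40
Step 3: curr=9, set curr.next=prev(17) | reversed so far: 9 -> 17 -> 40
Step 4: curr=8, set curr.next=prev(9) | reversed so far: 8 -> 9 -> 17 -> 40
Step 5: curr=43, set curr.next=prev(8) | reversed so far: 43 -> 8 -> 9 -> 17 -> 40
Step 6: curr=44, set curr.next=prev(43) | reversed so far: 44 -> 43 -> 8 -> 9 -> 17 -> 40
Step 7: curr=3, set curr.next=prev(44) | reversed so far: 3 -> 44 -> 43 -> 8 -> 9 -> 17 -> 40

3 -> 44 -> 43 -> 8 -> 9 -> 17 -> 40 -> None


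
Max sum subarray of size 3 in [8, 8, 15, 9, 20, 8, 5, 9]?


[0:3]: 31
[1:4]: 32
[2:5]: 44
[3:6]: 37
[4:7]: 33
[5:8]: 22

Max: 44 at [2:5]


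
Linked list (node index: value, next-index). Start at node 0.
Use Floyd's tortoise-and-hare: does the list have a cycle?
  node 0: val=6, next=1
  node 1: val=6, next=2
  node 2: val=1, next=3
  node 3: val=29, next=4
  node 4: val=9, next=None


Floyd's tortoise (slow, +1) and hare (fast, +2):
  init: slow=0, fast=0
  step 1: slow=1, fast=2
  step 2: slow=2, fast=4
  step 3: fast -> None, no cycle

Cycle: no


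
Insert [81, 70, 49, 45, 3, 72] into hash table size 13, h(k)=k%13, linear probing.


Insert 81: h=3 -> slot 3
Insert 70: h=5 -> slot 5
Insert 49: h=10 -> slot 10
Insert 45: h=6 -> slot 6
Insert 3: h=3, 1 probes -> slot 4
Insert 72: h=7 -> slot 7

Table: [None, None, None, 81, 3, 70, 45, 72, None, None, 49, None, None]


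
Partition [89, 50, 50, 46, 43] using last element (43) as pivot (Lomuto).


Pivot: 43
Place pivot at 0: [43, 50, 50, 46, 89]

Partitioned: [43, 50, 50, 46, 89]


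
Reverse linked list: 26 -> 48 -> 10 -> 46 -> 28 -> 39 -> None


Step 1: curr=26, set curr.next=prev(None) | reversed so far: 26
Step 2: curr=48, set curr.next=prev(26) | reversed so far: 48 -> 26
Step 3: curr=10, set curr.next=prev(48) | reversed so far: 10 -> 48 -> 26
Step 4: curr=46, set curr.next=prev(10) | reversed so far: 46 -> 10 -> 48 -> 26
Step 5: curr=28, set curr.next=prev(46) | reversed so far: 28 -> 46 -> 10 -> 48 -> 26
Step 6: curr=39, set curr.next=prev(28) | reversed so far: 39 -> 28 -> 46 -> 10 -> 48 -> 26

39 -> 28 -> 46 -> 10 -> 48 -> 26 -> None


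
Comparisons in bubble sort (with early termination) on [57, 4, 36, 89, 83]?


Algorithm: bubble sort (with early termination)
Input: [57, 4, 36, 89, 83]
Sorted: [4, 36, 57, 83, 89]

7


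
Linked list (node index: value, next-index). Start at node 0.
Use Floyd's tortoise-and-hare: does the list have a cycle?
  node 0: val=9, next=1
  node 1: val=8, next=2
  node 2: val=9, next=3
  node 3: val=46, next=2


Floyd's tortoise (slow, +1) and hare (fast, +2):
  init: slow=0, fast=0
  step 1: slow=1, fast=2
  step 2: slow=2, fast=2
  slow == fast at node 2: cycle detected

Cycle: yes


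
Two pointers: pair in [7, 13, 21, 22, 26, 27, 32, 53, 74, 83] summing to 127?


lo=0(7)+hi=9(83)=90
lo=1(13)+hi=9(83)=96
lo=2(21)+hi=9(83)=104
lo=3(22)+hi=9(83)=105
lo=4(26)+hi=9(83)=109
lo=5(27)+hi=9(83)=110
lo=6(32)+hi=9(83)=115
lo=7(53)+hi=9(83)=136
lo=7(53)+hi=8(74)=127

Yes: 53+74=127


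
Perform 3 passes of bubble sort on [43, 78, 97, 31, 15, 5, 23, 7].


Initial: [43, 78, 97, 31, 15, 5, 23, 7]
Pass 1: [43, 78, 31, 15, 5, 23, 7, 97] (5 swaps)
Pass 2: [43, 31, 15, 5, 23, 7, 78, 97] (5 swaps)
Pass 3: [31, 15, 5, 23, 7, 43, 78, 97] (5 swaps)

After 3 passes: [31, 15, 5, 23, 7, 43, 78, 97]


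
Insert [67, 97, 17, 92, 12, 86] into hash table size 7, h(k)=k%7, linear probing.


Insert 67: h=4 -> slot 4
Insert 97: h=6 -> slot 6
Insert 17: h=3 -> slot 3
Insert 92: h=1 -> slot 1
Insert 12: h=5 -> slot 5
Insert 86: h=2 -> slot 2

Table: [None, 92, 86, 17, 67, 12, 97]


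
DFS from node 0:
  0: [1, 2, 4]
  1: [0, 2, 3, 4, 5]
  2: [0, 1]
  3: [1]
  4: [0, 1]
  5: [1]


Visit 0, push [4, 2, 1]
Visit 1, push [5, 4, 3, 2]
Visit 2, push []
Visit 3, push []
Visit 4, push []
Visit 5, push []

DFS order: [0, 1, 2, 3, 4, 5]


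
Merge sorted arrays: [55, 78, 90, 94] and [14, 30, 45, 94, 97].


Take 14 from B
Take 30 from B
Take 45 from B
Take 55 from A
Take 78 from A
Take 90 from A
Take 94 from A

Merged: [14, 30, 45, 55, 78, 90, 94, 94, 97]


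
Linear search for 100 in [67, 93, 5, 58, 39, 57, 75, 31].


i=0: 67!=100
i=1: 93!=100
i=2: 5!=100
i=3: 58!=100
i=4: 39!=100
i=5: 57!=100
i=6: 75!=100
i=7: 31!=100

Not found, 8 comps


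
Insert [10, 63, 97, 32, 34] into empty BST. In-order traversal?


Insert 10: root
Insert 63: R from 10
Insert 97: R from 10 -> R from 63
Insert 32: R from 10 -> L from 63
Insert 34: R from 10 -> L from 63 -> R from 32

In-order: [10, 32, 34, 63, 97]


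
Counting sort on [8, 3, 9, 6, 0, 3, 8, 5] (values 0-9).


Input: [8, 3, 9, 6, 0, 3, 8, 5]
Counts: [1, 0, 0, 2, 0, 1, 1, 0, 2, 1]

Sorted: [0, 3, 3, 5, 6, 8, 8, 9]


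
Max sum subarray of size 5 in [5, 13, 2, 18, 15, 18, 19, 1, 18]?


[0:5]: 53
[1:6]: 66
[2:7]: 72
[3:8]: 71
[4:9]: 71

Max: 72 at [2:7]


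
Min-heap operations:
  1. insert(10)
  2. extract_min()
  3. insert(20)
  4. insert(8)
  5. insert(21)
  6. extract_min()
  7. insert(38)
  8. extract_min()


insert(10) -> [10]
extract_min()->10, []
insert(20) -> [20]
insert(8) -> [8, 20]
insert(21) -> [8, 20, 21]
extract_min()->8, [20, 21]
insert(38) -> [20, 21, 38]
extract_min()->20, [21, 38]

Final heap: [21, 38]


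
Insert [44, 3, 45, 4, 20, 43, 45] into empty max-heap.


Insert 44: [44]
Insert 3: [44, 3]
Insert 45: [45, 3, 44]
Insert 4: [45, 4, 44, 3]
Insert 20: [45, 20, 44, 3, 4]
Insert 43: [45, 20, 44, 3, 4, 43]
Insert 45: [45, 20, 45, 3, 4, 43, 44]

Final heap: [45, 20, 45, 3, 4, 43, 44]


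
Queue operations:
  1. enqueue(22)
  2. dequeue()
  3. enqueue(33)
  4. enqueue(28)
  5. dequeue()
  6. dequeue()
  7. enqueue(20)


enqueue(22) -> [22]
dequeue()->22, []
enqueue(33) -> [33]
enqueue(28) -> [33, 28]
dequeue()->33, [28]
dequeue()->28, []
enqueue(20) -> [20]

Final queue: [20]


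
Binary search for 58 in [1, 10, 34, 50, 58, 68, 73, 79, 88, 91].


Step 1: lo=0, hi=9, mid=4, val=58

Found at index 4


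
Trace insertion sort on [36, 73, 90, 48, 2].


Initial: [36, 73, 90, 48, 2]
Insert 73: [36, 73, 90, 48, 2]
Insert 90: [36, 73, 90, 48, 2]
Insert 48: [36, 48, 73, 90, 2]
Insert 2: [2, 36, 48, 73, 90]

Sorted: [2, 36, 48, 73, 90]


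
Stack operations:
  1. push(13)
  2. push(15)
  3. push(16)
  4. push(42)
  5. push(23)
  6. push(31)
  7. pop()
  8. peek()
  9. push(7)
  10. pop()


push(13) -> [13]
push(15) -> [13, 15]
push(16) -> [13, 15, 16]
push(42) -> [13, 15, 16, 42]
push(23) -> [13, 15, 16, 42, 23]
push(31) -> [13, 15, 16, 42, 23, 31]
pop()->31, [13, 15, 16, 42, 23]
peek()->23
push(7) -> [13, 15, 16, 42, 23, 7]
pop()->7, [13, 15, 16, 42, 23]

Final stack: [13, 15, 16, 42, 23]


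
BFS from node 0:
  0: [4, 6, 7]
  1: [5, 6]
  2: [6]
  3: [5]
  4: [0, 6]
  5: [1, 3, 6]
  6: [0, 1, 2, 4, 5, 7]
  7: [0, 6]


Visit 0, enqueue [4, 6, 7]
Visit 4, enqueue []
Visit 6, enqueue [1, 2, 5]
Visit 7, enqueue []
Visit 1, enqueue []
Visit 2, enqueue []
Visit 5, enqueue [3]
Visit 3, enqueue []

BFS order: [0, 4, 6, 7, 1, 2, 5, 3]


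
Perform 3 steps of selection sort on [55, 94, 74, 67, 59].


Initial: [55, 94, 74, 67, 59]
Step 1: min=55 at 0
  Swap: [55, 94, 74, 67, 59]
Step 2: min=59 at 4
  Swap: [55, 59, 74, 67, 94]
Step 3: min=67 at 3
  Swap: [55, 59, 67, 74, 94]

After 3 steps: [55, 59, 67, 74, 94]


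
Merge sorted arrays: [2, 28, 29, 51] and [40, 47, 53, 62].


Take 2 from A
Take 28 from A
Take 29 from A
Take 40 from B
Take 47 from B
Take 51 from A

Merged: [2, 28, 29, 40, 47, 51, 53, 62]


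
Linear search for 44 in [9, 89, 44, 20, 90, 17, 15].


i=0: 9!=44
i=1: 89!=44
i=2: 44==44 found!

Found at 2, 3 comps


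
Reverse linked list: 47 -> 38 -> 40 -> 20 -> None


Step 1: curr=47, set curr.next=prev(None) | reversed so far: 47
Step 2: curr=38, set curr.next=prev(47) | reversed so far: 38 -> 47
Step 3: curr=40, set curr.next=prev(38) | reversed so far: 40 -> 38 -> 47
Step 4: curr=20, set curr.next=prev(40) | reversed so far: 20 -> 40 -> 38 -> 47

20 -> 40 -> 38 -> 47 -> None


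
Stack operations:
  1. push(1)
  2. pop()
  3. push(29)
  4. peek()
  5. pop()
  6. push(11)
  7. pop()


push(1) -> [1]
pop()->1, []
push(29) -> [29]
peek()->29
pop()->29, []
push(11) -> [11]
pop()->11, []

Final stack: []


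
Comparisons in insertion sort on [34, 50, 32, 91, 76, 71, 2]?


Algorithm: insertion sort
Input: [34, 50, 32, 91, 76, 71, 2]
Sorted: [2, 32, 34, 50, 71, 76, 91]

15


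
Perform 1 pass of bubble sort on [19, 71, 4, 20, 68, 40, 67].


Initial: [19, 71, 4, 20, 68, 40, 67]
Pass 1: [19, 4, 20, 68, 40, 67, 71] (5 swaps)

After 1 pass: [19, 4, 20, 68, 40, 67, 71]


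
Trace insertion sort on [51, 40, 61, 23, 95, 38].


Initial: [51, 40, 61, 23, 95, 38]
Insert 40: [40, 51, 61, 23, 95, 38]
Insert 61: [40, 51, 61, 23, 95, 38]
Insert 23: [23, 40, 51, 61, 95, 38]
Insert 95: [23, 40, 51, 61, 95, 38]
Insert 38: [23, 38, 40, 51, 61, 95]

Sorted: [23, 38, 40, 51, 61, 95]


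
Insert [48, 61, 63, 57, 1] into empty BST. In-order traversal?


Insert 48: root
Insert 61: R from 48
Insert 63: R from 48 -> R from 61
Insert 57: R from 48 -> L from 61
Insert 1: L from 48

In-order: [1, 48, 57, 61, 63]


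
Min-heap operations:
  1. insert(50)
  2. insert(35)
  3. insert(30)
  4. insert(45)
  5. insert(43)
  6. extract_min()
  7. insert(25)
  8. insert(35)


insert(50) -> [50]
insert(35) -> [35, 50]
insert(30) -> [30, 50, 35]
insert(45) -> [30, 45, 35, 50]
insert(43) -> [30, 43, 35, 50, 45]
extract_min()->30, [35, 43, 45, 50]
insert(25) -> [25, 35, 45, 50, 43]
insert(35) -> [25, 35, 35, 50, 43, 45]

Final heap: [25, 35, 35, 50, 43, 45]


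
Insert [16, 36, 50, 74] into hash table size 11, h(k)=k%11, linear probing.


Insert 16: h=5 -> slot 5
Insert 36: h=3 -> slot 3
Insert 50: h=6 -> slot 6
Insert 74: h=8 -> slot 8

Table: [None, None, None, 36, None, 16, 50, None, 74, None, None]


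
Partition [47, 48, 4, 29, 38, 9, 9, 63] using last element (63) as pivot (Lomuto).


Pivot: 63
  47 <= 63: advance i (no swap)
  48 <= 63: advance i (no swap)
  4 <= 63: advance i (no swap)
  29 <= 63: advance i (no swap)
  38 <= 63: advance i (no swap)
  9 <= 63: advance i (no swap)
  9 <= 63: advance i (no swap)
Place pivot at 7: [47, 48, 4, 29, 38, 9, 9, 63]

Partitioned: [47, 48, 4, 29, 38, 9, 9, 63]


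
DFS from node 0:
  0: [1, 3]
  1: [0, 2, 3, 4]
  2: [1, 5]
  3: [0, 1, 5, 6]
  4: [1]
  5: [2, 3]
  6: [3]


Visit 0, push [3, 1]
Visit 1, push [4, 3, 2]
Visit 2, push [5]
Visit 5, push [3]
Visit 3, push [6]
Visit 6, push []
Visit 4, push []

DFS order: [0, 1, 2, 5, 3, 6, 4]


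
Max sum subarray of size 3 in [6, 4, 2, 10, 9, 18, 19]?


[0:3]: 12
[1:4]: 16
[2:5]: 21
[3:6]: 37
[4:7]: 46

Max: 46 at [4:7]


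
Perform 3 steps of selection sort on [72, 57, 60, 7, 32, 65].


Initial: [72, 57, 60, 7, 32, 65]
Step 1: min=7 at 3
  Swap: [7, 57, 60, 72, 32, 65]
Step 2: min=32 at 4
  Swap: [7, 32, 60, 72, 57, 65]
Step 3: min=57 at 4
  Swap: [7, 32, 57, 72, 60, 65]

After 3 steps: [7, 32, 57, 72, 60, 65]


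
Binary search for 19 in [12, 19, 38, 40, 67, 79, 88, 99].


Step 1: lo=0, hi=7, mid=3, val=40
Step 2: lo=0, hi=2, mid=1, val=19

Found at index 1


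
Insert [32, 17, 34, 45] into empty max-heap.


Insert 32: [32]
Insert 17: [32, 17]
Insert 34: [34, 17, 32]
Insert 45: [45, 34, 32, 17]

Final heap: [45, 34, 32, 17]


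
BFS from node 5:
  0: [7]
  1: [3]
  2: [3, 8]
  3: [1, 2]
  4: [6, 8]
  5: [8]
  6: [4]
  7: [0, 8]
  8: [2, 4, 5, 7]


Visit 5, enqueue [8]
Visit 8, enqueue [2, 4, 7]
Visit 2, enqueue [3]
Visit 4, enqueue [6]
Visit 7, enqueue [0]
Visit 3, enqueue [1]
Visit 6, enqueue []
Visit 0, enqueue []
Visit 1, enqueue []

BFS order: [5, 8, 2, 4, 7, 3, 6, 0, 1]


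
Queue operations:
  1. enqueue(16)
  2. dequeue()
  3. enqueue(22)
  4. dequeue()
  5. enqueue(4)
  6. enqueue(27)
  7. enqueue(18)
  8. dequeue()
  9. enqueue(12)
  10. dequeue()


enqueue(16) -> [16]
dequeue()->16, []
enqueue(22) -> [22]
dequeue()->22, []
enqueue(4) -> [4]
enqueue(27) -> [4, 27]
enqueue(18) -> [4, 27, 18]
dequeue()->4, [27, 18]
enqueue(12) -> [27, 18, 12]
dequeue()->27, [18, 12]

Final queue: [18, 12]


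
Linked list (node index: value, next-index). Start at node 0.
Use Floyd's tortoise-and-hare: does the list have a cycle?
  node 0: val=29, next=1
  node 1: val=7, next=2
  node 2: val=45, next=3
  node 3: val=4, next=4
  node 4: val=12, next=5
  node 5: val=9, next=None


Floyd's tortoise (slow, +1) and hare (fast, +2):
  init: slow=0, fast=0
  step 1: slow=1, fast=2
  step 2: slow=2, fast=4
  step 3: fast 4->5->None, no cycle

Cycle: no


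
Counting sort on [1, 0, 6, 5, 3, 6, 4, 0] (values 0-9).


Input: [1, 0, 6, 5, 3, 6, 4, 0]
Counts: [2, 1, 0, 1, 1, 1, 2, 0, 0, 0]

Sorted: [0, 0, 1, 3, 4, 5, 6, 6]


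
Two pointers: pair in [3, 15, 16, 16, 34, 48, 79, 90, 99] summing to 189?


lo=0(3)+hi=8(99)=102
lo=1(15)+hi=8(99)=114
lo=2(16)+hi=8(99)=115
lo=3(16)+hi=8(99)=115
lo=4(34)+hi=8(99)=133
lo=5(48)+hi=8(99)=147
lo=6(79)+hi=8(99)=178
lo=7(90)+hi=8(99)=189

Yes: 90+99=189


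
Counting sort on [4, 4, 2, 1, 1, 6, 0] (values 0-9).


Input: [4, 4, 2, 1, 1, 6, 0]
Counts: [1, 2, 1, 0, 2, 0, 1, 0, 0, 0]

Sorted: [0, 1, 1, 2, 4, 4, 6]


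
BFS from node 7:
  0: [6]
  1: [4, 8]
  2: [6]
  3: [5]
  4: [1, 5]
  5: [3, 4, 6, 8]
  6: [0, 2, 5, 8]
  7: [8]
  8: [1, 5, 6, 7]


Visit 7, enqueue [8]
Visit 8, enqueue [1, 5, 6]
Visit 1, enqueue [4]
Visit 5, enqueue [3]
Visit 6, enqueue [0, 2]
Visit 4, enqueue []
Visit 3, enqueue []
Visit 0, enqueue []
Visit 2, enqueue []

BFS order: [7, 8, 1, 5, 6, 4, 3, 0, 2]


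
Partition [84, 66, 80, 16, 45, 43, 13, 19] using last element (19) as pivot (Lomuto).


Pivot: 19
  16 <= 19: swap -> [16, 66, 80, 84, 45, 43, 13, 19]
  13 <= 19: swap -> [16, 13, 80, 84, 45, 43, 66, 19]
Place pivot at 2: [16, 13, 19, 84, 45, 43, 66, 80]

Partitioned: [16, 13, 19, 84, 45, 43, 66, 80]


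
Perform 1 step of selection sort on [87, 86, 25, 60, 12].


Initial: [87, 86, 25, 60, 12]
Step 1: min=12 at 4
  Swap: [12, 86, 25, 60, 87]

After 1 step: [12, 86, 25, 60, 87]


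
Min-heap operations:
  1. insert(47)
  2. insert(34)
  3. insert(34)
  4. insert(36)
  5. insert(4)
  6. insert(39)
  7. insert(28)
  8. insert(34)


insert(47) -> [47]
insert(34) -> [34, 47]
insert(34) -> [34, 47, 34]
insert(36) -> [34, 36, 34, 47]
insert(4) -> [4, 34, 34, 47, 36]
insert(39) -> [4, 34, 34, 47, 36, 39]
insert(28) -> [4, 34, 28, 47, 36, 39, 34]
insert(34) -> [4, 34, 28, 34, 36, 39, 34, 47]

Final heap: [4, 34, 28, 34, 36, 39, 34, 47]


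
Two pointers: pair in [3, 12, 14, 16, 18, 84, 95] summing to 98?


lo=0(3)+hi=6(95)=98

Yes: 3+95=98


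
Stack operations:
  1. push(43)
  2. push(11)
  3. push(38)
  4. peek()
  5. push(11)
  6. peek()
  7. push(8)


push(43) -> [43]
push(11) -> [43, 11]
push(38) -> [43, 11, 38]
peek()->38
push(11) -> [43, 11, 38, 11]
peek()->11
push(8) -> [43, 11, 38, 11, 8]

Final stack: [43, 11, 38, 11, 8]


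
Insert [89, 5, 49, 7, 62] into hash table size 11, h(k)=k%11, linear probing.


Insert 89: h=1 -> slot 1
Insert 5: h=5 -> slot 5
Insert 49: h=5, 1 probes -> slot 6
Insert 7: h=7 -> slot 7
Insert 62: h=7, 1 probes -> slot 8

Table: [None, 89, None, None, None, 5, 49, 7, 62, None, None]


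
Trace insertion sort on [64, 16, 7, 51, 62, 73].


Initial: [64, 16, 7, 51, 62, 73]
Insert 16: [16, 64, 7, 51, 62, 73]
Insert 7: [7, 16, 64, 51, 62, 73]
Insert 51: [7, 16, 51, 64, 62, 73]
Insert 62: [7, 16, 51, 62, 64, 73]
Insert 73: [7, 16, 51, 62, 64, 73]

Sorted: [7, 16, 51, 62, 64, 73]


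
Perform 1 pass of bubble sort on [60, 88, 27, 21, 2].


Initial: [60, 88, 27, 21, 2]
Pass 1: [60, 27, 21, 2, 88] (3 swaps)

After 1 pass: [60, 27, 21, 2, 88]


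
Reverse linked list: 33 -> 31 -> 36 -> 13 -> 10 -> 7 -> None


Step 1: curr=33, set curr.next=prev(None) | reversed so far: 33
Step 2: curr=31, set curr.next=prev(33) | reversed so far: 31 -> 33
Step 3: curr=36, set curr.next=prev(31) | reversed so far: 36 -> 31 -> 33
Step 4: curr=13, set curr.next=prev(36) | reversed so far: 13 -> 36 -> 31 -> 33
Step 5: curr=10, set curr.next=prev(13) | reversed so far: 10 -> 13 -> 36 -> 31 -> 33
Step 6: curr=7, set curr.next=prev(10) | reversed so far: 7 -> 10 -> 13 -> 36 -> 31 -> 33

7 -> 10 -> 13 -> 36 -> 31 -> 33 -> None


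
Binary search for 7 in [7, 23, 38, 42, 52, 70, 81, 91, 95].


Step 1: lo=0, hi=8, mid=4, val=52
Step 2: lo=0, hi=3, mid=1, val=23
Step 3: lo=0, hi=0, mid=0, val=7

Found at index 0


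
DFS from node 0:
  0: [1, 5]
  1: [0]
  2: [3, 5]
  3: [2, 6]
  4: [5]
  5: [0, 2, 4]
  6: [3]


Visit 0, push [5, 1]
Visit 1, push []
Visit 5, push [4, 2]
Visit 2, push [3]
Visit 3, push [6]
Visit 6, push []
Visit 4, push []

DFS order: [0, 1, 5, 2, 3, 6, 4]


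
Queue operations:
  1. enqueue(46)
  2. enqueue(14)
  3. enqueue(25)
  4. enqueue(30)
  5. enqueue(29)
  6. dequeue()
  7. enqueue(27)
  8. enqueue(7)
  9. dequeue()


enqueue(46) -> [46]
enqueue(14) -> [46, 14]
enqueue(25) -> [46, 14, 25]
enqueue(30) -> [46, 14, 25, 30]
enqueue(29) -> [46, 14, 25, 30, 29]
dequeue()->46, [14, 25, 30, 29]
enqueue(27) -> [14, 25, 30, 29, 27]
enqueue(7) -> [14, 25, 30, 29, 27, 7]
dequeue()->14, [25, 30, 29, 27, 7]

Final queue: [25, 30, 29, 27, 7]


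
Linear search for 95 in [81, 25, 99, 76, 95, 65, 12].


i=0: 81!=95
i=1: 25!=95
i=2: 99!=95
i=3: 76!=95
i=4: 95==95 found!

Found at 4, 5 comps


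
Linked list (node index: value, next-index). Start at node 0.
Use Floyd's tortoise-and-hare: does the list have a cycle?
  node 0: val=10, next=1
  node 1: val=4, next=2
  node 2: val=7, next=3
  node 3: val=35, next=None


Floyd's tortoise (slow, +1) and hare (fast, +2):
  init: slow=0, fast=0
  step 1: slow=1, fast=2
  step 2: fast 2->3->None, no cycle

Cycle: no


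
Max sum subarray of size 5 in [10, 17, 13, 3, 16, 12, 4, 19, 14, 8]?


[0:5]: 59
[1:6]: 61
[2:7]: 48
[3:8]: 54
[4:9]: 65
[5:10]: 57

Max: 65 at [4:9]


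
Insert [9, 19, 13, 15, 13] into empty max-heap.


Insert 9: [9]
Insert 19: [19, 9]
Insert 13: [19, 9, 13]
Insert 15: [19, 15, 13, 9]
Insert 13: [19, 15, 13, 9, 13]

Final heap: [19, 15, 13, 9, 13]


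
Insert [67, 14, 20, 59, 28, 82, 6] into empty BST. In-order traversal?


Insert 67: root
Insert 14: L from 67
Insert 20: L from 67 -> R from 14
Insert 59: L from 67 -> R from 14 -> R from 20
Insert 28: L from 67 -> R from 14 -> R from 20 -> L from 59
Insert 82: R from 67
Insert 6: L from 67 -> L from 14

In-order: [6, 14, 20, 28, 59, 67, 82]


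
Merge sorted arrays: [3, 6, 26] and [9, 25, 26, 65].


Take 3 from A
Take 6 from A
Take 9 from B
Take 25 from B
Take 26 from A

Merged: [3, 6, 9, 25, 26, 26, 65]


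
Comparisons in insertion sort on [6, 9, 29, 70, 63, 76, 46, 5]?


Algorithm: insertion sort
Input: [6, 9, 29, 70, 63, 76, 46, 5]
Sorted: [5, 6, 9, 29, 46, 63, 70, 76]

17


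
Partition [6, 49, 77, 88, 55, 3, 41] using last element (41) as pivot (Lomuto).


Pivot: 41
  6 <= 41: advance i (no swap)
  3 <= 41: swap -> [6, 3, 77, 88, 55, 49, 41]
Place pivot at 2: [6, 3, 41, 88, 55, 49, 77]

Partitioned: [6, 3, 41, 88, 55, 49, 77]


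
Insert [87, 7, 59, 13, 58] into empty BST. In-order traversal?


Insert 87: root
Insert 7: L from 87
Insert 59: L from 87 -> R from 7
Insert 13: L from 87 -> R from 7 -> L from 59
Insert 58: L from 87 -> R from 7 -> L from 59 -> R from 13

In-order: [7, 13, 58, 59, 87]


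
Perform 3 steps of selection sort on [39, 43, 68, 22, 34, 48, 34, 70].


Initial: [39, 43, 68, 22, 34, 48, 34, 70]
Step 1: min=22 at 3
  Swap: [22, 43, 68, 39, 34, 48, 34, 70]
Step 2: min=34 at 4
  Swap: [22, 34, 68, 39, 43, 48, 34, 70]
Step 3: min=34 at 6
  Swap: [22, 34, 34, 39, 43, 48, 68, 70]

After 3 steps: [22, 34, 34, 39, 43, 48, 68, 70]


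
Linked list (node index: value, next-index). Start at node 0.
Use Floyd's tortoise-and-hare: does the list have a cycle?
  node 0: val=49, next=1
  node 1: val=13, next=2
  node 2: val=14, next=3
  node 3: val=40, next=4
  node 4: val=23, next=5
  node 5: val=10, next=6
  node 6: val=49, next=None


Floyd's tortoise (slow, +1) and hare (fast, +2):
  init: slow=0, fast=0
  step 1: slow=1, fast=2
  step 2: slow=2, fast=4
  step 3: slow=3, fast=6
  step 4: fast -> None, no cycle

Cycle: no


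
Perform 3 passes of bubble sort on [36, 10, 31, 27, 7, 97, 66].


Initial: [36, 10, 31, 27, 7, 97, 66]
Pass 1: [10, 31, 27, 7, 36, 66, 97] (5 swaps)
Pass 2: [10, 27, 7, 31, 36, 66, 97] (2 swaps)
Pass 3: [10, 7, 27, 31, 36, 66, 97] (1 swaps)

After 3 passes: [10, 7, 27, 31, 36, 66, 97]


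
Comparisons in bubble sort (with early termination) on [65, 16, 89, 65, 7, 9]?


Algorithm: bubble sort (with early termination)
Input: [65, 16, 89, 65, 7, 9]
Sorted: [7, 9, 16, 65, 65, 89]

15


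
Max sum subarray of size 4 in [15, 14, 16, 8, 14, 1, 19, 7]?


[0:4]: 53
[1:5]: 52
[2:6]: 39
[3:7]: 42
[4:8]: 41

Max: 53 at [0:4]


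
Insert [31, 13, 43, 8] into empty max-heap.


Insert 31: [31]
Insert 13: [31, 13]
Insert 43: [43, 13, 31]
Insert 8: [43, 13, 31, 8]

Final heap: [43, 13, 31, 8]


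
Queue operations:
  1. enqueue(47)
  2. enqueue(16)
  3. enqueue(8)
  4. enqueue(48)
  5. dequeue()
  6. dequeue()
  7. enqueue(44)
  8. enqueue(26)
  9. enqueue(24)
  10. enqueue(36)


enqueue(47) -> [47]
enqueue(16) -> [47, 16]
enqueue(8) -> [47, 16, 8]
enqueue(48) -> [47, 16, 8, 48]
dequeue()->47, [16, 8, 48]
dequeue()->16, [8, 48]
enqueue(44) -> [8, 48, 44]
enqueue(26) -> [8, 48, 44, 26]
enqueue(24) -> [8, 48, 44, 26, 24]
enqueue(36) -> [8, 48, 44, 26, 24, 36]

Final queue: [8, 48, 44, 26, 24, 36]


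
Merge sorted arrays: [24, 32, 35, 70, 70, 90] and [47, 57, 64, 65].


Take 24 from A
Take 32 from A
Take 35 from A
Take 47 from B
Take 57 from B
Take 64 from B
Take 65 from B

Merged: [24, 32, 35, 47, 57, 64, 65, 70, 70, 90]


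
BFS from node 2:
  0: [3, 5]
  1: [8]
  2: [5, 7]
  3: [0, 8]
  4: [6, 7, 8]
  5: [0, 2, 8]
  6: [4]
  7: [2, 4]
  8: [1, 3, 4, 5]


Visit 2, enqueue [5, 7]
Visit 5, enqueue [0, 8]
Visit 7, enqueue [4]
Visit 0, enqueue [3]
Visit 8, enqueue [1]
Visit 4, enqueue [6]
Visit 3, enqueue []
Visit 1, enqueue []
Visit 6, enqueue []

BFS order: [2, 5, 7, 0, 8, 4, 3, 1, 6]


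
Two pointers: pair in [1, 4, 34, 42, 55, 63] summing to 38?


lo=0(1)+hi=5(63)=64
lo=0(1)+hi=4(55)=56
lo=0(1)+hi=3(42)=43
lo=0(1)+hi=2(34)=35
lo=1(4)+hi=2(34)=38

Yes: 4+34=38


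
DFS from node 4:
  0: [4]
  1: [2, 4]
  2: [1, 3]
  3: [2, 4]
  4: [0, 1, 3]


Visit 4, push [3, 1, 0]
Visit 0, push []
Visit 1, push [2]
Visit 2, push [3]
Visit 3, push []

DFS order: [4, 0, 1, 2, 3]


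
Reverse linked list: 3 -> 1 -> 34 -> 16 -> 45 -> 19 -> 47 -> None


Step 1: curr=3, set curr.next=prev(None) | reversed so far: 3
Step 2: curr=1, set curr.next=prev(3) | reversed so far: 1 -> 3
Step 3: curr=34, set curr.next=prev(1) | reversed so far: 34 -> 1 -> 3
Step 4: curr=16, set curr.next=prev(34) | reversed so far: 16 -> 34 -> 1 -> 3
Step 5: curr=45, set curr.next=prev(16) | reversed so far: 45 -> 16 -> 34 -> 1 -> 3
Step 6: curr=19, set curr.next=prev(45) | reversed so far: 19 -> 45 -> 16 -> 34 -> 1 -> 3
Step 7: curr=47, set curr.next=prev(19) | reversed so far: 47 -> 19 -> 45 -> 16 -> 34 -> 1 -> 3

47 -> 19 -> 45 -> 16 -> 34 -> 1 -> 3 -> None


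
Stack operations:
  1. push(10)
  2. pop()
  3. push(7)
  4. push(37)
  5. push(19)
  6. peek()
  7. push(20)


push(10) -> [10]
pop()->10, []
push(7) -> [7]
push(37) -> [7, 37]
push(19) -> [7, 37, 19]
peek()->19
push(20) -> [7, 37, 19, 20]

Final stack: [7, 37, 19, 20]


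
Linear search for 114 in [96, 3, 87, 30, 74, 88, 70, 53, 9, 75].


i=0: 96!=114
i=1: 3!=114
i=2: 87!=114
i=3: 30!=114
i=4: 74!=114
i=5: 88!=114
i=6: 70!=114
i=7: 53!=114
i=8: 9!=114
i=9: 75!=114

Not found, 10 comps


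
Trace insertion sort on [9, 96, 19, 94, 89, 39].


Initial: [9, 96, 19, 94, 89, 39]
Insert 96: [9, 96, 19, 94, 89, 39]
Insert 19: [9, 19, 96, 94, 89, 39]
Insert 94: [9, 19, 94, 96, 89, 39]
Insert 89: [9, 19, 89, 94, 96, 39]
Insert 39: [9, 19, 39, 89, 94, 96]

Sorted: [9, 19, 39, 89, 94, 96]


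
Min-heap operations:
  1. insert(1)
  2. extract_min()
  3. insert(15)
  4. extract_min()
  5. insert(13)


insert(1) -> [1]
extract_min()->1, []
insert(15) -> [15]
extract_min()->15, []
insert(13) -> [13]

Final heap: [13]


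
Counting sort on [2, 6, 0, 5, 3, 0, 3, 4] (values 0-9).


Input: [2, 6, 0, 5, 3, 0, 3, 4]
Counts: [2, 0, 1, 2, 1, 1, 1, 0, 0, 0]

Sorted: [0, 0, 2, 3, 3, 4, 5, 6]


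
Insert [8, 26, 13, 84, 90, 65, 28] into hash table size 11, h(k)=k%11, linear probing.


Insert 8: h=8 -> slot 8
Insert 26: h=4 -> slot 4
Insert 13: h=2 -> slot 2
Insert 84: h=7 -> slot 7
Insert 90: h=2, 1 probes -> slot 3
Insert 65: h=10 -> slot 10
Insert 28: h=6 -> slot 6

Table: [None, None, 13, 90, 26, None, 28, 84, 8, None, 65]


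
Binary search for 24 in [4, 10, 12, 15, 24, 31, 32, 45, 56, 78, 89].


Step 1: lo=0, hi=10, mid=5, val=31
Step 2: lo=0, hi=4, mid=2, val=12
Step 3: lo=3, hi=4, mid=3, val=15
Step 4: lo=4, hi=4, mid=4, val=24

Found at index 4


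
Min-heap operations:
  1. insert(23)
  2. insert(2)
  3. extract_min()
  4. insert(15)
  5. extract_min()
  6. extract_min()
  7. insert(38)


insert(23) -> [23]
insert(2) -> [2, 23]
extract_min()->2, [23]
insert(15) -> [15, 23]
extract_min()->15, [23]
extract_min()->23, []
insert(38) -> [38]

Final heap: [38]


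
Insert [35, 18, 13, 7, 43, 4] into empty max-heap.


Insert 35: [35]
Insert 18: [35, 18]
Insert 13: [35, 18, 13]
Insert 7: [35, 18, 13, 7]
Insert 43: [43, 35, 13, 7, 18]
Insert 4: [43, 35, 13, 7, 18, 4]

Final heap: [43, 35, 13, 7, 18, 4]


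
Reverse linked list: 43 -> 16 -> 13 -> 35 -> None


Step 1: curr=43, set curr.next=prev(None) | reversed so far: 43
Step 2: curr=16, set curr.next=prev(43) | reversed so far: 16 -> 43
Step 3: curr=13, set curr.next=prev(16) | reversed so far: 13 -> 16 -> 43
Step 4: curr=35, set curr.next=prev(13) | reversed so far: 35 -> 13 -> 16 -> 43

35 -> 13 -> 16 -> 43 -> None


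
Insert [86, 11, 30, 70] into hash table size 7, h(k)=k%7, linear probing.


Insert 86: h=2 -> slot 2
Insert 11: h=4 -> slot 4
Insert 30: h=2, 1 probes -> slot 3
Insert 70: h=0 -> slot 0

Table: [70, None, 86, 30, 11, None, None]


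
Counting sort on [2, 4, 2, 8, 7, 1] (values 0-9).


Input: [2, 4, 2, 8, 7, 1]
Counts: [0, 1, 2, 0, 1, 0, 0, 1, 1, 0]

Sorted: [1, 2, 2, 4, 7, 8]


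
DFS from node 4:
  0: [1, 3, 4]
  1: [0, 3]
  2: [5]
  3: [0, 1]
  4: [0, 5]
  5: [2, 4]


Visit 4, push [5, 0]
Visit 0, push [3, 1]
Visit 1, push [3]
Visit 3, push []
Visit 5, push [2]
Visit 2, push []

DFS order: [4, 0, 1, 3, 5, 2]


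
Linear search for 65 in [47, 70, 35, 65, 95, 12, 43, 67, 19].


i=0: 47!=65
i=1: 70!=65
i=2: 35!=65
i=3: 65==65 found!

Found at 3, 4 comps


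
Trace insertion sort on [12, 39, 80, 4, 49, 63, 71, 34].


Initial: [12, 39, 80, 4, 49, 63, 71, 34]
Insert 39: [12, 39, 80, 4, 49, 63, 71, 34]
Insert 80: [12, 39, 80, 4, 49, 63, 71, 34]
Insert 4: [4, 12, 39, 80, 49, 63, 71, 34]
Insert 49: [4, 12, 39, 49, 80, 63, 71, 34]
Insert 63: [4, 12, 39, 49, 63, 80, 71, 34]
Insert 71: [4, 12, 39, 49, 63, 71, 80, 34]
Insert 34: [4, 12, 34, 39, 49, 63, 71, 80]

Sorted: [4, 12, 34, 39, 49, 63, 71, 80]


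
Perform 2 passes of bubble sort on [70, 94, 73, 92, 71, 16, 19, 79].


Initial: [70, 94, 73, 92, 71, 16, 19, 79]
Pass 1: [70, 73, 92, 71, 16, 19, 79, 94] (6 swaps)
Pass 2: [70, 73, 71, 16, 19, 79, 92, 94] (4 swaps)

After 2 passes: [70, 73, 71, 16, 19, 79, 92, 94]


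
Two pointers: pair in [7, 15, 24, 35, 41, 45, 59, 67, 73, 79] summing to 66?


lo=0(7)+hi=9(79)=86
lo=0(7)+hi=8(73)=80
lo=0(7)+hi=7(67)=74
lo=0(7)+hi=6(59)=66

Yes: 7+59=66


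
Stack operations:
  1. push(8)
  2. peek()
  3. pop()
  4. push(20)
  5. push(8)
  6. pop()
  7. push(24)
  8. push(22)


push(8) -> [8]
peek()->8
pop()->8, []
push(20) -> [20]
push(8) -> [20, 8]
pop()->8, [20]
push(24) -> [20, 24]
push(22) -> [20, 24, 22]

Final stack: [20, 24, 22]


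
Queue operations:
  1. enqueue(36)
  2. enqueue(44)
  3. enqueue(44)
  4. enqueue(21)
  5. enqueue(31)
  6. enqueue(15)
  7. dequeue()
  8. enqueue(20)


enqueue(36) -> [36]
enqueue(44) -> [36, 44]
enqueue(44) -> [36, 44, 44]
enqueue(21) -> [36, 44, 44, 21]
enqueue(31) -> [36, 44, 44, 21, 31]
enqueue(15) -> [36, 44, 44, 21, 31, 15]
dequeue()->36, [44, 44, 21, 31, 15]
enqueue(20) -> [44, 44, 21, 31, 15, 20]

Final queue: [44, 44, 21, 31, 15, 20]


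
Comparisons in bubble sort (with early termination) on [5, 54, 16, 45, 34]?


Algorithm: bubble sort (with early termination)
Input: [5, 54, 16, 45, 34]
Sorted: [5, 16, 34, 45, 54]

9


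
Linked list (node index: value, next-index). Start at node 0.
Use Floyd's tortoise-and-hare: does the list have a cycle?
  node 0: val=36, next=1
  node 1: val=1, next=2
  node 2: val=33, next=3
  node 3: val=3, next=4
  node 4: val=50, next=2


Floyd's tortoise (slow, +1) and hare (fast, +2):
  init: slow=0, fast=0
  step 1: slow=1, fast=2
  step 2: slow=2, fast=4
  step 3: slow=3, fast=3
  slow == fast at node 3: cycle detected

Cycle: yes


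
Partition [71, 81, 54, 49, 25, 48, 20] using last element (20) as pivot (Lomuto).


Pivot: 20
Place pivot at 0: [20, 81, 54, 49, 25, 48, 71]

Partitioned: [20, 81, 54, 49, 25, 48, 71]


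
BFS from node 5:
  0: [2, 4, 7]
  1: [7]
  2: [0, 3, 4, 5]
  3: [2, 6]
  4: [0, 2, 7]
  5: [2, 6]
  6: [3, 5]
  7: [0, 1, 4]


Visit 5, enqueue [2, 6]
Visit 2, enqueue [0, 3, 4]
Visit 6, enqueue []
Visit 0, enqueue [7]
Visit 3, enqueue []
Visit 4, enqueue []
Visit 7, enqueue [1]
Visit 1, enqueue []

BFS order: [5, 2, 6, 0, 3, 4, 7, 1]


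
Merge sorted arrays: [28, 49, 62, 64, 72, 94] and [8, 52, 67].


Take 8 from B
Take 28 from A
Take 49 from A
Take 52 from B
Take 62 from A
Take 64 from A
Take 67 from B

Merged: [8, 28, 49, 52, 62, 64, 67, 72, 94]


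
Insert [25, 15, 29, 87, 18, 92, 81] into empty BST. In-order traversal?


Insert 25: root
Insert 15: L from 25
Insert 29: R from 25
Insert 87: R from 25 -> R from 29
Insert 18: L from 25 -> R from 15
Insert 92: R from 25 -> R from 29 -> R from 87
Insert 81: R from 25 -> R from 29 -> L from 87

In-order: [15, 18, 25, 29, 81, 87, 92]


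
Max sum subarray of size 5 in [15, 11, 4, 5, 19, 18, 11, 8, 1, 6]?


[0:5]: 54
[1:6]: 57
[2:7]: 57
[3:8]: 61
[4:9]: 57
[5:10]: 44

Max: 61 at [3:8]


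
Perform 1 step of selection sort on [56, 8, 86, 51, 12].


Initial: [56, 8, 86, 51, 12]
Step 1: min=8 at 1
  Swap: [8, 56, 86, 51, 12]

After 1 step: [8, 56, 86, 51, 12]


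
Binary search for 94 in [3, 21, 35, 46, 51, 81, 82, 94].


Step 1: lo=0, hi=7, mid=3, val=46
Step 2: lo=4, hi=7, mid=5, val=81
Step 3: lo=6, hi=7, mid=6, val=82
Step 4: lo=7, hi=7, mid=7, val=94

Found at index 7


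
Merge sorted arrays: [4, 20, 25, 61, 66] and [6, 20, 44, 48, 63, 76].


Take 4 from A
Take 6 from B
Take 20 from A
Take 20 from B
Take 25 from A
Take 44 from B
Take 48 from B
Take 61 from A
Take 63 from B
Take 66 from A

Merged: [4, 6, 20, 20, 25, 44, 48, 61, 63, 66, 76]


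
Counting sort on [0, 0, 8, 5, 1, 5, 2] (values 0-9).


Input: [0, 0, 8, 5, 1, 5, 2]
Counts: [2, 1, 1, 0, 0, 2, 0, 0, 1, 0]

Sorted: [0, 0, 1, 2, 5, 5, 8]


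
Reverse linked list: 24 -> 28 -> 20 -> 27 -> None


Step 1: curr=24, set curr.next=prev(None) | reversed so far: 24
Step 2: curr=28, set curr.next=prev(24) | reversed so far: 28 -> 24
Step 3: curr=20, set curr.next=prev(28) | reversed so far: 20 -> 28 -> 24
Step 4: curr=27, set curr.next=prev(20) | reversed so far: 27 -> 20 -> 28 -> 24

27 -> 20 -> 28 -> 24 -> None


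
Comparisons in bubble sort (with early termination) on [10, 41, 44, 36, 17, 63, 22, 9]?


Algorithm: bubble sort (with early termination)
Input: [10, 41, 44, 36, 17, 63, 22, 9]
Sorted: [9, 10, 17, 22, 36, 41, 44, 63]

28


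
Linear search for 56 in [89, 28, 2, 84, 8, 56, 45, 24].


i=0: 89!=56
i=1: 28!=56
i=2: 2!=56
i=3: 84!=56
i=4: 8!=56
i=5: 56==56 found!

Found at 5, 6 comps


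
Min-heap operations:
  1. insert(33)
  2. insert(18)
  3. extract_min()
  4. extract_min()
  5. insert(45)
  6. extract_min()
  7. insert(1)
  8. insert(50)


insert(33) -> [33]
insert(18) -> [18, 33]
extract_min()->18, [33]
extract_min()->33, []
insert(45) -> [45]
extract_min()->45, []
insert(1) -> [1]
insert(50) -> [1, 50]

Final heap: [1, 50]
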